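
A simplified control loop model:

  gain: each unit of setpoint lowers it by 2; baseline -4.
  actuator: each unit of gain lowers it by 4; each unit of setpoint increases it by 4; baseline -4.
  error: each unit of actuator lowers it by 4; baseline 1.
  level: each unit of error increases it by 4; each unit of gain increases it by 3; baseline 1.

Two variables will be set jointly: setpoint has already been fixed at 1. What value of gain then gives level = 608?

With setpoint held at 1:
Intervening on gain fixes its value directly, overriding its dependence on setpoint.
Substituting into the actuator equation gives actuator = -4*gain.
Substituting into the error equation gives error = 16*gain + 1.
Substituting into the level equation gives level = 67*gain + 5.
Solve 67*gain + 5 = 608: gain = (608 - 5) / 67 = 9.

gain = 9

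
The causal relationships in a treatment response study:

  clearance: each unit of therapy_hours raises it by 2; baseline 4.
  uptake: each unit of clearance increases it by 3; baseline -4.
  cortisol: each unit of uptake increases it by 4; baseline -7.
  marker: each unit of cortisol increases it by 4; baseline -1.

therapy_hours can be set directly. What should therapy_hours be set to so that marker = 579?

therapy_hours = 5

Substituting into the uptake equation gives uptake = 6*therapy_hours + 8.
Substituting into the cortisol equation gives cortisol = 24*therapy_hours + 25.
So marker = 96*therapy_hours + 99.
Solve 96*therapy_hours + 99 = 579: therapy_hours = (579 - 99) / 96 = 5.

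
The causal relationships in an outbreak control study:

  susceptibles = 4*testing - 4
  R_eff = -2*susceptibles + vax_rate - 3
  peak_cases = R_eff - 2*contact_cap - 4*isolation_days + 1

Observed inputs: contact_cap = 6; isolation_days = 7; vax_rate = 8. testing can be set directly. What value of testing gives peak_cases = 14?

testing = -5

Substituting into the R_eff equation gives R_eff = -8*testing + 13.
Substituting into the peak_cases equation gives peak_cases = -8*testing - 26.
Solve -8*testing - 26 = 14: testing = (14 + 26) / -8 = -5.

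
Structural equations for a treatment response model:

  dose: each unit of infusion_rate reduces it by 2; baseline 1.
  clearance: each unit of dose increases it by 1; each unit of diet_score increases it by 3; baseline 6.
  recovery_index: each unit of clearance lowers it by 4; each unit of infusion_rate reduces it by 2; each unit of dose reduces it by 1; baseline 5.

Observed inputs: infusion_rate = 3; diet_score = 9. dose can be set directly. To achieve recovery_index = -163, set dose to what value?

dose = 6

Intervening on dose fixes its value directly, overriding its dependence on infusion_rate.
Substituting into the clearance equation gives clearance = dose + 33.
This gives recovery_index = -5*dose - 133.
Solve -5*dose - 133 = -163: dose = (-163 + 133) / -5 = 6.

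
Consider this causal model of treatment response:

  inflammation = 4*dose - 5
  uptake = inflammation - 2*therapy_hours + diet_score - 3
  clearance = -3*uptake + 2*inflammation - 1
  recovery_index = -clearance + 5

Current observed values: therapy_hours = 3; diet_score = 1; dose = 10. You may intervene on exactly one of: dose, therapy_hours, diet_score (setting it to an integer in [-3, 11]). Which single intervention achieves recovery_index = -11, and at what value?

set dose = 3

Intervening on dose: with other inputs at their observed values, recovery_index = 4*dose - 23. Solving for -11 gives dose = 3, within [-3, 11].
Intervening on therapy_hours: recovery_index = -6*therapy_hours + 35. Reaching -11 requires therapy_hours = 23/3, not an integer.
Intervening on diet_score: recovery_index = 3*diet_score + 14. Reaching -11 requires diet_score = -25/3, not an integer.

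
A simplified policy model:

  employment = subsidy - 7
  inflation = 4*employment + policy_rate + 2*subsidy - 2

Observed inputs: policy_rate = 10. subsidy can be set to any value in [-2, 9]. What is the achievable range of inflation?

Substituting into the inflation equation gives inflation = 6*subsidy - 20.
Linear in subsidy, so extremes are at the endpoints: subsidy = -2 gives inflation = -32; subsidy = 9 gives inflation = 34.

-32 to 34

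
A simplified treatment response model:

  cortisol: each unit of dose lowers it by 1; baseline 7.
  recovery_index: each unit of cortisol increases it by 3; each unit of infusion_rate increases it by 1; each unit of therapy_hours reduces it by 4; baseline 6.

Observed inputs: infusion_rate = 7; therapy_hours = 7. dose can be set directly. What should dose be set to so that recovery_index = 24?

dose = -6

Substituting into the recovery_index equation gives recovery_index = -3*dose + 6.
Solve -3*dose + 6 = 24: dose = (24 - 6) / -3 = -6.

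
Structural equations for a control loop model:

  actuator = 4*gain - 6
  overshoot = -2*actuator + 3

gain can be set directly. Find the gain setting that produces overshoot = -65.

gain = 10

Substituting into the overshoot equation gives overshoot = -8*gain + 15.
Solve -8*gain + 15 = -65: gain = (-65 - 15) / -8 = 10.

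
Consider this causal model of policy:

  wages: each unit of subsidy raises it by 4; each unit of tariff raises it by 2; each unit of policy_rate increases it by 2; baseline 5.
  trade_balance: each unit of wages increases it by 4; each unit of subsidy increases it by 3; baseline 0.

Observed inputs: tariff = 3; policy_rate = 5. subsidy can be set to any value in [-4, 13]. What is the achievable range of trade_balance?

8 to 331

Substituting into the wages equation gives wages = 4*subsidy + 21.
So trade_balance = 19*subsidy + 84.
Linear in subsidy, so extremes are at the endpoints: subsidy = -4 gives trade_balance = 8; subsidy = 13 gives trade_balance = 331.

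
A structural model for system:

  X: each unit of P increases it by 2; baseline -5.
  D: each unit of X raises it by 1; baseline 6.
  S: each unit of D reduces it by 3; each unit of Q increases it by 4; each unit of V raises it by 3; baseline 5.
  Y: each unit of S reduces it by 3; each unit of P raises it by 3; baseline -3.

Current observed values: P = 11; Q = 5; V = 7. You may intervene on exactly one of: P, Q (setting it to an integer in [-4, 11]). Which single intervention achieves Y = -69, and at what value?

Intervening on P: with other inputs at their observed values, Y = 21*P - 132. Solving for -69 gives P = 3, within [-4, 11].
Intervening on Q: Y = -12*Q + 159. Reaching -69 requires Q = 19, outside [-4, 11].

set P = 3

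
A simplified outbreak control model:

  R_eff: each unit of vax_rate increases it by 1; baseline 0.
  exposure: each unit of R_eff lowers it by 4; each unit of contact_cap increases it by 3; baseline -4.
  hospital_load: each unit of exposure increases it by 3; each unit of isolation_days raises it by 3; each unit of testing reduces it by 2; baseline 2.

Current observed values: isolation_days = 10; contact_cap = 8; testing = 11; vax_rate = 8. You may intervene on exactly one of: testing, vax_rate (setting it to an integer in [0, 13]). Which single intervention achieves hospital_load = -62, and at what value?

set vax_rate = 11

Intervening on testing: hospital_load = -2*testing - 4. Reaching -62 requires testing = 29, outside [0, 13].
Intervening on vax_rate: with other inputs at their observed values, hospital_load = -12*vax_rate + 70. Solving for -62 gives vax_rate = 11, within [0, 13].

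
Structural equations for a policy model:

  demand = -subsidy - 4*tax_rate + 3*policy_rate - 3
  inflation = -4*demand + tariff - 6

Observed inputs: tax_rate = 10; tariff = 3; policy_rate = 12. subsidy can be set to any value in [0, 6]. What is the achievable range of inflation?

25 to 49

Substituting into the demand equation gives demand = -subsidy - 7.
Substituting into the inflation equation gives inflation = 4*subsidy + 25.
Linear in subsidy, so extremes are at the endpoints: subsidy = 0 gives inflation = 25; subsidy = 6 gives inflation = 49.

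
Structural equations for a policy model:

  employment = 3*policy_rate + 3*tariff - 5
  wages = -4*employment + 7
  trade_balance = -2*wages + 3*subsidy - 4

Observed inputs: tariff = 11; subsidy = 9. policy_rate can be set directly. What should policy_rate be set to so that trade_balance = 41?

policy_rate = -8

Substituting into the employment equation gives employment = 3*policy_rate + 28.
Substituting into the wages equation gives wages = -12*policy_rate - 105.
This gives trade_balance = 24*policy_rate + 233.
Solve 24*policy_rate + 233 = 41: policy_rate = (41 - 233) / 24 = -8.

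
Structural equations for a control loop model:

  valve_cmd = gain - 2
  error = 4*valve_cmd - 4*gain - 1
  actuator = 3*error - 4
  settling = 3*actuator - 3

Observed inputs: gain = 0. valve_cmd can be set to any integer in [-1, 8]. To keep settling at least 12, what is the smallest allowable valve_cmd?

Intervening on valve_cmd fixes its value directly, overriding its dependence on gain.
Substituting into the error equation gives error = 4*valve_cmd - 1.
So actuator = 12*valve_cmd - 7.
settling becomes 36*valve_cmd - 24.
Require 36*valve_cmd - 24 ≥ 12, so valve_cmd ≥ 1.
The smallest integer in [-1, 8] satisfying this is 1.

valve_cmd = 1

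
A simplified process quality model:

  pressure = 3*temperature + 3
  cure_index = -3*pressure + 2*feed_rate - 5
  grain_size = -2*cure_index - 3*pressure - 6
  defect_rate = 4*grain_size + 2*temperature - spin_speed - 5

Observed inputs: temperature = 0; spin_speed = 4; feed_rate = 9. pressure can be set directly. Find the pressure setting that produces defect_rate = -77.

Intervening on pressure fixes its value directly, overriding its dependence on temperature.
Substituting into the cure_index equation gives cure_index = -3*pressure + 13.
Substituting into the grain_size equation gives grain_size = 3*pressure - 32.
Substituting into the defect_rate equation gives defect_rate = 12*pressure - 137.
Solve 12*pressure - 137 = -77: pressure = (-77 + 137) / 12 = 5.

pressure = 5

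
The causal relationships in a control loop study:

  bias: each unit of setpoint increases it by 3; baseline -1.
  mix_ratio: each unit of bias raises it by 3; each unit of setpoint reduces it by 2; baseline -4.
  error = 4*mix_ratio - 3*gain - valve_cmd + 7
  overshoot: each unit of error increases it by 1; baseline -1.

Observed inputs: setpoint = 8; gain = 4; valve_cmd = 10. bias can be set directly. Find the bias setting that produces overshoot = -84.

bias = 1

Intervening on bias fixes its value directly, overriding its dependence on setpoint.
Substituting into the mix_ratio equation gives mix_ratio = 3*bias - 20.
So error = 12*bias - 95.
So overshoot = 12*bias - 96.
Solve 12*bias - 96 = -84: bias = (-84 + 96) / 12 = 1.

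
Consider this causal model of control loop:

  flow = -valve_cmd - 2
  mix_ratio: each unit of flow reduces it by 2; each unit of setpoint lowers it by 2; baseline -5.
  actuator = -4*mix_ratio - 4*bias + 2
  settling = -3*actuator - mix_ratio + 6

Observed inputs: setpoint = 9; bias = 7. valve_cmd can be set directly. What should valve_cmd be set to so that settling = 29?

valve_cmd = 7

Substituting into the mix_ratio equation gives mix_ratio = 2*valve_cmd - 19.
This gives actuator = -8*valve_cmd + 50.
Substituting into the settling equation gives settling = 22*valve_cmd - 125.
Solve 22*valve_cmd - 125 = 29: valve_cmd = (29 + 125) / 22 = 7.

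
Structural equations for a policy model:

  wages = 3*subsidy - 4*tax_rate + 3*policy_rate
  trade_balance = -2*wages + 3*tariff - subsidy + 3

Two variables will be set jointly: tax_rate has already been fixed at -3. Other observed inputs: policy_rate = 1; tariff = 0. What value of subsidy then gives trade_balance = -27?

subsidy = 0

With tax_rate held at -3:
Substituting into the wages equation gives wages = 3*subsidy + 15.
So trade_balance = -7*subsidy - 27.
Solve -7*subsidy - 27 = -27: subsidy = (-27 + 27) / -7 = 0.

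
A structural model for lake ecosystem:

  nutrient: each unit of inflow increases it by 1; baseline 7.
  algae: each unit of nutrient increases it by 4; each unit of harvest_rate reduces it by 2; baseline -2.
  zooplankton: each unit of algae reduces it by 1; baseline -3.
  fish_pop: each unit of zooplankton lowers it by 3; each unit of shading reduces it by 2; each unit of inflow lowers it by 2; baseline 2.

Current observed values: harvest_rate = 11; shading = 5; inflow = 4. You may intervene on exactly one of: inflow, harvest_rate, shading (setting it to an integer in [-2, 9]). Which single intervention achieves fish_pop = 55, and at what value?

Intervening on inflow: fish_pop = 10*inflow + 13. Reaching 55 requires inflow = 21/5, not an integer.
Intervening on harvest_rate: fish_pop = -6*harvest_rate + 119. Reaching 55 requires harvest_rate = 32/3, not an integer.
Intervening on shading: with other inputs at their observed values, fish_pop = -2*shading + 63. Solving for 55 gives shading = 4, within [-2, 9].

set shading = 4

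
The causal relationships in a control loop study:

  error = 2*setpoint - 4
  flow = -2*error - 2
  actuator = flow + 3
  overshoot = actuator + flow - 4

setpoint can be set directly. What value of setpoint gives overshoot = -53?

setpoint = 8

Substituting into the flow equation gives flow = -4*setpoint + 6.
This gives actuator = -4*setpoint + 9.
Substituting into the overshoot equation gives overshoot = -8*setpoint + 11.
Solve -8*setpoint + 11 = -53: setpoint = (-53 - 11) / -8 = 8.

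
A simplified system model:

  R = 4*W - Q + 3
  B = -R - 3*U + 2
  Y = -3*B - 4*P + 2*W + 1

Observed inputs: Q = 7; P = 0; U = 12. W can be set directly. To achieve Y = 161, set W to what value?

W = 5

Substituting into the R equation gives R = 4*W - 4.
Substituting into the B equation gives B = -4*W - 30.
This gives Y = 14*W + 91.
Solve 14*W + 91 = 161: W = (161 - 91) / 14 = 5.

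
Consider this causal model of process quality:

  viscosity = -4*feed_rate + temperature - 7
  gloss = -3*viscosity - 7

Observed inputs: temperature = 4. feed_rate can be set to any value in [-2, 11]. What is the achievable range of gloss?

-22 to 134

Substituting into the viscosity equation gives viscosity = -4*feed_rate - 3.
Substituting into the gloss equation gives gloss = 12*feed_rate + 2.
Linear in feed_rate, so extremes are at the endpoints: feed_rate = -2 gives gloss = -22; feed_rate = 11 gives gloss = 134.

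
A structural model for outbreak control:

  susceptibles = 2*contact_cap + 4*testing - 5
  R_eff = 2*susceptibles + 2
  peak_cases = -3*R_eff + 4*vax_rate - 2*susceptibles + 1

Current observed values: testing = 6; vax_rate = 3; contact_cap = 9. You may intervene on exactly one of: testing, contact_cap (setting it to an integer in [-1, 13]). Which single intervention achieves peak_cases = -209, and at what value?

set contact_cap = 4

Intervening on testing: peak_cases = -32*testing - 97. Reaching -209 requires testing = 7/2, not an integer.
Intervening on contact_cap: with other inputs at their observed values, peak_cases = -16*contact_cap - 145. Solving for -209 gives contact_cap = 4, within [-1, 13].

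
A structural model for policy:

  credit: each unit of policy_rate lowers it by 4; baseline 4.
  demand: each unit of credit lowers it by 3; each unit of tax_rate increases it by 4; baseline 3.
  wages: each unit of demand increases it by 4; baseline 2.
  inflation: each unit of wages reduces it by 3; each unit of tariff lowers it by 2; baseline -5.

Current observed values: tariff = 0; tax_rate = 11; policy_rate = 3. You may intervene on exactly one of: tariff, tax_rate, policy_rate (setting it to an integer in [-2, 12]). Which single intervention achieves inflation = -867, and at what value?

Intervening on tariff: with other inputs at their observed values, inflation = -2*tariff - 863. Solving for -867 gives tariff = 2, within [-2, 12].
Intervening on tax_rate: inflation = -48*tax_rate - 335. Reaching -867 requires tax_rate = 133/12, not an integer.
Intervening on policy_rate: inflation = -144*policy_rate - 431. Reaching -867 requires policy_rate = 109/36, not an integer.

set tariff = 2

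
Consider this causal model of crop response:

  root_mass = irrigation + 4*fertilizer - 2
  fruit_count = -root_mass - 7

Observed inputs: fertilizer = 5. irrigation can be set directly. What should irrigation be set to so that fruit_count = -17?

Substituting into the root_mass equation gives root_mass = irrigation + 18.
This gives fruit_count = -irrigation - 25.
Solve -irrigation - 25 = -17: irrigation = (-17 + 25) / -1 = -8.

irrigation = -8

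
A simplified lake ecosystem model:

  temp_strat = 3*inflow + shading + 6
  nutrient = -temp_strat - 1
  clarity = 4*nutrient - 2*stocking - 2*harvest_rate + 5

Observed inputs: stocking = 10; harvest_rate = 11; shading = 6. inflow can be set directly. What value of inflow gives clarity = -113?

Substituting into the temp_strat equation gives temp_strat = 3*inflow + 12.
Substituting into the nutrient equation gives nutrient = -3*inflow - 13.
So clarity = -12*inflow - 89.
Solve -12*inflow - 89 = -113: inflow = (-113 + 89) / -12 = 2.

inflow = 2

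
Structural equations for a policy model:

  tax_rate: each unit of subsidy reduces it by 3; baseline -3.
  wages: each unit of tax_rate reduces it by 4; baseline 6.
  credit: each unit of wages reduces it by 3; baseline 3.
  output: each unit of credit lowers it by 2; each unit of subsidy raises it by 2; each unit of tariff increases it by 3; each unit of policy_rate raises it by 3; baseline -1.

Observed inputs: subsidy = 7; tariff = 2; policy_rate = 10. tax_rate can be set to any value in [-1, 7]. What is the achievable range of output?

Intervening on tax_rate fixes its value directly, overriding its dependence on subsidy.
Substituting into the credit equation gives credit = 12*tax_rate - 15.
So output = -24*tax_rate + 79.
Linear in tax_rate, so extremes are at the endpoints: tax_rate = -1 gives output = 103; tax_rate = 7 gives output = -89.

-89 to 103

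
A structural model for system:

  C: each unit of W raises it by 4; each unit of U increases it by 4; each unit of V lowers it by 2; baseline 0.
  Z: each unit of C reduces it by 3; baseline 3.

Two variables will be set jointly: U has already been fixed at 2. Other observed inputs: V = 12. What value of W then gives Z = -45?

With U held at 2:
Substituting into the C equation gives C = 4*W - 16.
Substituting into the Z equation gives Z = -12*W + 51.
Solve -12*W + 51 = -45: W = (-45 - 51) / -12 = 8.

W = 8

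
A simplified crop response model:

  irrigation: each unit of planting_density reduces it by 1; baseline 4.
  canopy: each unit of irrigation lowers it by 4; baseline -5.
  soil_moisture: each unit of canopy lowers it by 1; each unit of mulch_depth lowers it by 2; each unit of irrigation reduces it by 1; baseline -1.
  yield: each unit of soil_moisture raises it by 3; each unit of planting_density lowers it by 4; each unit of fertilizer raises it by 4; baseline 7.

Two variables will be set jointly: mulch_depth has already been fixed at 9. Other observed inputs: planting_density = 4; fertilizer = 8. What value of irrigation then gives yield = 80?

With mulch_depth held at 9:
Intervening on irrigation fixes its value directly, overriding its dependence on planting_density.
Substituting into the soil_moisture equation gives soil_moisture = 3*irrigation - 14.
Substituting into the yield equation gives yield = 9*irrigation - 19.
Solve 9*irrigation - 19 = 80: irrigation = (80 + 19) / 9 = 11.

irrigation = 11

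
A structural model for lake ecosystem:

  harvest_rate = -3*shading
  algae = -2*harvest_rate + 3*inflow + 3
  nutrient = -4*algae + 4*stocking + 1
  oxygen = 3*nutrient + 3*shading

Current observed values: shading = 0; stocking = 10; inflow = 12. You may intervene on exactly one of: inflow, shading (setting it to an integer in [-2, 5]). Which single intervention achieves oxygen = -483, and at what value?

set shading = 2

Intervening on inflow: oxygen = -36*inflow + 87. Reaching -483 requires inflow = 95/6, not an integer.
Intervening on shading: with other inputs at their observed values, oxygen = -69*shading - 345. Solving for -483 gives shading = 2, within [-2, 5].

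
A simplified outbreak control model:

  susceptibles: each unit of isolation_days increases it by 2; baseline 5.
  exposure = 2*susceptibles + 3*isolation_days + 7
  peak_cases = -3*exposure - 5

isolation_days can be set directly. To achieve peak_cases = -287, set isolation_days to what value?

Substituting into the exposure equation gives exposure = 7*isolation_days + 17.
Substituting into the peak_cases equation gives peak_cases = -21*isolation_days - 56.
Solve -21*isolation_days - 56 = -287: isolation_days = (-287 + 56) / -21 = 11.

isolation_days = 11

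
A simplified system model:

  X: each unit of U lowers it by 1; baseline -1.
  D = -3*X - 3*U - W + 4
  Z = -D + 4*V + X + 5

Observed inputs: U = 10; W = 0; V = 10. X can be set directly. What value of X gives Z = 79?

Intervening on X fixes its value directly, overriding its dependence on U.
Substituting into the D equation gives D = -3*X - 26.
This gives Z = 4*X + 71.
Solve 4*X + 71 = 79: X = (79 - 71) / 4 = 2.

X = 2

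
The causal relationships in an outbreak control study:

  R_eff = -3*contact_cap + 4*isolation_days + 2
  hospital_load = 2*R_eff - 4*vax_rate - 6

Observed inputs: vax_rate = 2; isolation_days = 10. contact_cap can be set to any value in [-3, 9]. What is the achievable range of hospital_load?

Substituting into the R_eff equation gives R_eff = -3*contact_cap + 42.
hospital_load becomes -6*contact_cap + 70.
Linear in contact_cap, so extremes are at the endpoints: contact_cap = -3 gives hospital_load = 88; contact_cap = 9 gives hospital_load = 16.

16 to 88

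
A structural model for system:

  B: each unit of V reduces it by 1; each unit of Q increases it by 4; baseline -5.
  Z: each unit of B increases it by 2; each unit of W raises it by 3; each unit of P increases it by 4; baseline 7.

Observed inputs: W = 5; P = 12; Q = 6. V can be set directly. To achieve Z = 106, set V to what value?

Substituting into the B equation gives B = -V + 19.
Z becomes -2*V + 108.
Solve -2*V + 108 = 106: V = (106 - 108) / -2 = 1.

V = 1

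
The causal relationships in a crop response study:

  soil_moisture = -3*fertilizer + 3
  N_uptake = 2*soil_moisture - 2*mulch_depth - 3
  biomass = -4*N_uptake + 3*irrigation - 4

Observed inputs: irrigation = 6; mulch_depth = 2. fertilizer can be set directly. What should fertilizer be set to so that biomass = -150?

fertilizer = -7

Substituting into the N_uptake equation gives N_uptake = -6*fertilizer - 1.
biomass becomes 24*fertilizer + 18.
Solve 24*fertilizer + 18 = -150: fertilizer = (-150 - 18) / 24 = -7.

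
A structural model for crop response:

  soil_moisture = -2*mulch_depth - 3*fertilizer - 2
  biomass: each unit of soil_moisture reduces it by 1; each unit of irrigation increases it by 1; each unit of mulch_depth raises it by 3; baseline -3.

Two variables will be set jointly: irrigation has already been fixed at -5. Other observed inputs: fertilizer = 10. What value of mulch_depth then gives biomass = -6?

With irrigation held at -5:
Substituting into the soil_moisture equation gives soil_moisture = -2*mulch_depth - 32.
Substituting into the biomass equation gives biomass = 5*mulch_depth + 24.
Solve 5*mulch_depth + 24 = -6: mulch_depth = (-6 - 24) / 5 = -6.

mulch_depth = -6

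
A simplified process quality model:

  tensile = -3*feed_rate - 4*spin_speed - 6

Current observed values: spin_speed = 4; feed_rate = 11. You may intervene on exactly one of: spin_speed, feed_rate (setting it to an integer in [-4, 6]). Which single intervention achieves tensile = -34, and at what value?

Intervening on spin_speed: tensile = -4*spin_speed - 39. Reaching -34 requires spin_speed = -5/4, not an integer.
Intervening on feed_rate: with other inputs at their observed values, tensile = -3*feed_rate - 22. Solving for -34 gives feed_rate = 4, within [-4, 6].

set feed_rate = 4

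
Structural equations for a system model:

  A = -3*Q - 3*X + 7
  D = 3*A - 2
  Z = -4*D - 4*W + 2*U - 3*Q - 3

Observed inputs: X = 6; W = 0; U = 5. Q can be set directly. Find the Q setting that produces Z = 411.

Q = 8

Substituting into the A equation gives A = -3*Q - 11.
Substituting into the D equation gives D = -9*Q - 35.
So Z = 33*Q + 147.
Solve 33*Q + 147 = 411: Q = (411 - 147) / 33 = 8.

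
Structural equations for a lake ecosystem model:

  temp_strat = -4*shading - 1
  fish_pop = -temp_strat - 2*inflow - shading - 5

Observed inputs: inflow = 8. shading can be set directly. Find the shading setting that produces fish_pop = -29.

Substituting into the fish_pop equation gives fish_pop = 3*shading - 20.
Solve 3*shading - 20 = -29: shading = (-29 + 20) / 3 = -3.

shading = -3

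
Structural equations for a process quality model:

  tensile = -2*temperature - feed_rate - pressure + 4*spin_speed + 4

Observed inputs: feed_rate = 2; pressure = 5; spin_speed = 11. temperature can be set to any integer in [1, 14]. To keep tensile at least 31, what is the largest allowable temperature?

temperature = 5

Substituting into the tensile equation gives tensile = -2*temperature + 41.
Require -2*temperature + 41 ≥ 31, so temperature ≤ 5.
The largest integer in [1, 14] satisfying this is 5.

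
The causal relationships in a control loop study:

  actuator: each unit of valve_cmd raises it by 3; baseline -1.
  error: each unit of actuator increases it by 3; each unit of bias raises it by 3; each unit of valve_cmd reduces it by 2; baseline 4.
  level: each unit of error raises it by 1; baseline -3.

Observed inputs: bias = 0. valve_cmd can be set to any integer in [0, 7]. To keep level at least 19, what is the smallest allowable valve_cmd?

Substituting into the error equation gives error = 7*valve_cmd + 1.
Substituting into the level equation gives level = 7*valve_cmd - 2.
Require 7*valve_cmd - 2 ≥ 19, so valve_cmd ≥ 3.
The smallest integer in [0, 7] satisfying this is 3.

valve_cmd = 3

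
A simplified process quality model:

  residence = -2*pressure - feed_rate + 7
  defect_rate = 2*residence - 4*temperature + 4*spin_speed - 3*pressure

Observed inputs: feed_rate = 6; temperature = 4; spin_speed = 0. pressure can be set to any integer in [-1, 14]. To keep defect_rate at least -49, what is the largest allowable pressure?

Substituting into the residence equation gives residence = -2*pressure + 1.
Substituting into the defect_rate equation gives defect_rate = -7*pressure - 14.
Require -7*pressure - 14 ≥ -49, so pressure ≤ 5.
The largest integer in [-1, 14] satisfying this is 5.

pressure = 5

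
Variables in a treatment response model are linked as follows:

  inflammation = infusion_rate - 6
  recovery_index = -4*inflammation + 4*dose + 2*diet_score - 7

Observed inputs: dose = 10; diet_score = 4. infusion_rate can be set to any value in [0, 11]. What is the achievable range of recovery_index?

21 to 65

Substituting into the recovery_index equation gives recovery_index = -4*infusion_rate + 65.
Linear in infusion_rate, so extremes are at the endpoints: infusion_rate = 0 gives recovery_index = 65; infusion_rate = 11 gives recovery_index = 21.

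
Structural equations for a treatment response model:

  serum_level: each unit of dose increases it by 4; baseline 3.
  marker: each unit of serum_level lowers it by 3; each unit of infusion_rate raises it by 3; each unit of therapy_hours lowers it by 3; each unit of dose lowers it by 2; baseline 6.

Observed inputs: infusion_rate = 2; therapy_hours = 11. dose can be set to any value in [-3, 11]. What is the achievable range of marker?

-184 to 12

Substituting into the marker equation gives marker = -14*dose - 30.
Linear in dose, so extremes are at the endpoints: dose = -3 gives marker = 12; dose = 11 gives marker = -184.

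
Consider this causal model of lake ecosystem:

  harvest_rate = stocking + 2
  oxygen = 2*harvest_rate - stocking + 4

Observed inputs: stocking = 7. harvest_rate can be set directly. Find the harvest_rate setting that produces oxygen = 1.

harvest_rate = 2

Intervening on harvest_rate fixes its value directly, overriding its dependence on stocking.
Substituting into the oxygen equation gives oxygen = 2*harvest_rate - 3.
Solve 2*harvest_rate - 3 = 1: harvest_rate = (1 + 3) / 2 = 2.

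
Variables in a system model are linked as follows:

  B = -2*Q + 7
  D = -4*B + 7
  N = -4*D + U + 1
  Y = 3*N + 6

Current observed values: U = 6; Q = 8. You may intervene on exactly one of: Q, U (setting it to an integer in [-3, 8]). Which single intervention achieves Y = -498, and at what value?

set U = 3

Intervening on Q: Y = -96*Q + 279. Reaching -498 requires Q = 259/32, not an integer.
Intervening on U: with other inputs at their observed values, Y = 3*U - 507. Solving for -498 gives U = 3, within [-3, 8].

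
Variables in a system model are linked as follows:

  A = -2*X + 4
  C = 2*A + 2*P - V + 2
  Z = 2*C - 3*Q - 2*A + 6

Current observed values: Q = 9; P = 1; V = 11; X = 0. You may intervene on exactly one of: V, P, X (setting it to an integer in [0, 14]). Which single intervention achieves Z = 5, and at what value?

Intervening on V: Z = -2*V - 5. Reaching 5 requires V = -5, outside [0, 14].
Intervening on P: with other inputs at their observed values, Z = 4*P - 31. Solving for 5 gives P = 9, within [0, 14].
Intervening on X: Z = -4*X - 27. Reaching 5 requires X = -8, outside [0, 14].

set P = 9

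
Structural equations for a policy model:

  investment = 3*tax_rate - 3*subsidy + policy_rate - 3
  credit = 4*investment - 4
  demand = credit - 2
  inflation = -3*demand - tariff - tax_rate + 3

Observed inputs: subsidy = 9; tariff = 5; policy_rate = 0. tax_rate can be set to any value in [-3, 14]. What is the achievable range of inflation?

-142 to 487

Substituting into the investment equation gives investment = 3*tax_rate - 30.
Substituting into the credit equation gives credit = 12*tax_rate - 124.
So demand = 12*tax_rate - 126.
Substituting into the inflation equation gives inflation = -37*tax_rate + 376.
Linear in tax_rate, so extremes are at the endpoints: tax_rate = -3 gives inflation = 487; tax_rate = 14 gives inflation = -142.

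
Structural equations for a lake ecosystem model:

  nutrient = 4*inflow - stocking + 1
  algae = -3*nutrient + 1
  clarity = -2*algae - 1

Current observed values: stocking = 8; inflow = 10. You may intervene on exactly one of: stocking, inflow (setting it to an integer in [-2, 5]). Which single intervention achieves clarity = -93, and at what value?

Intervening on stocking: clarity = -6*stocking + 243. Reaching -93 requires stocking = 56, outside [-2, 5].
Intervening on inflow: with other inputs at their observed values, clarity = 24*inflow - 45. Solving for -93 gives inflow = -2, within [-2, 5].

set inflow = -2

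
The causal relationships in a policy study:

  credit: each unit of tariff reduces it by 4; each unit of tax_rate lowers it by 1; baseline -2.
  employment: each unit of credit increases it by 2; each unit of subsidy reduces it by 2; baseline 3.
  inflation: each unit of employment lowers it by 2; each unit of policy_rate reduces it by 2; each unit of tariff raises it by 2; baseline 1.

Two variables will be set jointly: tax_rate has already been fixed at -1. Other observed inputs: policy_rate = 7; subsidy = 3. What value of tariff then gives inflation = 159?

tariff = 9

With tax_rate held at -1:
Substituting into the credit equation gives credit = -4*tariff - 1.
Substituting into the employment equation gives employment = -8*tariff - 5.
inflation becomes 18*tariff - 3.
Solve 18*tariff - 3 = 159: tariff = (159 + 3) / 18 = 9.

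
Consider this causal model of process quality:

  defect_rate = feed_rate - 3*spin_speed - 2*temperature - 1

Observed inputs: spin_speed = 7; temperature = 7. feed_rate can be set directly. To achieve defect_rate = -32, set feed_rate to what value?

feed_rate = 4

Substituting into the defect_rate equation gives defect_rate = feed_rate - 36.
Solve feed_rate - 36 = -32: feed_rate = (-32 + 36) / 1 = 4.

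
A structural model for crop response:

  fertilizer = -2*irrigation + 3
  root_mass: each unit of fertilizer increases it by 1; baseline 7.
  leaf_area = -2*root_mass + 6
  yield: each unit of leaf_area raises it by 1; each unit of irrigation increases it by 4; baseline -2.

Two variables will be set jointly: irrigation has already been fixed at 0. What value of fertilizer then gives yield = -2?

fertilizer = -4

With irrigation held at 0:
Intervening on fertilizer fixes its value directly, overriding its dependence on irrigation.
Substituting into the leaf_area equation gives leaf_area = -2*fertilizer - 8.
Substituting into the yield equation gives yield = -2*fertilizer - 10.
Solve -2*fertilizer - 10 = -2: fertilizer = (-2 + 10) / -2 = -4.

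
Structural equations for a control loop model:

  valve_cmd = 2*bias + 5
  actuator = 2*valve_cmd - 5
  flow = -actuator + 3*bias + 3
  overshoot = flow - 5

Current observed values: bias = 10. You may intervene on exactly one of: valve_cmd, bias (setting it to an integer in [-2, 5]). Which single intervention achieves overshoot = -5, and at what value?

set bias = -2

Intervening on valve_cmd: overshoot = -2*valve_cmd + 33. Reaching -5 requires valve_cmd = 19, outside [-2, 5].
Intervening on bias: with other inputs at their observed values, overshoot = -bias - 7. Solving for -5 gives bias = -2, within [-2, 5].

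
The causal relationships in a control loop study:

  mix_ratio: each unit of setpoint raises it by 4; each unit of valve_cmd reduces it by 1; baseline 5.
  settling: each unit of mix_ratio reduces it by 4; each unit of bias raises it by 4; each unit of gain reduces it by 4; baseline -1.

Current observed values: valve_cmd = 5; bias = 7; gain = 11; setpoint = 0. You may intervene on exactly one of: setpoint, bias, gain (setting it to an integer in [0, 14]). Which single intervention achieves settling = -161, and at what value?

set setpoint = 9

Intervening on setpoint: with other inputs at their observed values, settling = -16*setpoint - 17. Solving for -161 gives setpoint = 9, within [0, 14].
Intervening on bias: settling = 4*bias - 45. Reaching -161 requires bias = -29, outside [0, 14].
Intervening on gain: settling = -4*gain + 27. Reaching -161 requires gain = 47, outside [0, 14].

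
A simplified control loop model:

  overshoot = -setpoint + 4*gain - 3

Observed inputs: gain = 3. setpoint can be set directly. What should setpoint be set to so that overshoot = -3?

Substituting into the overshoot equation gives overshoot = -setpoint + 9.
Solve -setpoint + 9 = -3: setpoint = (-3 - 9) / -1 = 12.

setpoint = 12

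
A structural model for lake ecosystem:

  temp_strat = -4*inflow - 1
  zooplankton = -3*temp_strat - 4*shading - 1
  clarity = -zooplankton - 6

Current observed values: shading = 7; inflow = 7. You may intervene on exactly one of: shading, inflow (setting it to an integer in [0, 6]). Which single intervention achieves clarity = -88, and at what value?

Intervening on shading: with other inputs at their observed values, clarity = 4*shading - 92. Solving for -88 gives shading = 1, within [0, 6].
Intervening on inflow: clarity = -12*inflow + 20. Reaching -88 requires inflow = 9, outside [0, 6].

set shading = 1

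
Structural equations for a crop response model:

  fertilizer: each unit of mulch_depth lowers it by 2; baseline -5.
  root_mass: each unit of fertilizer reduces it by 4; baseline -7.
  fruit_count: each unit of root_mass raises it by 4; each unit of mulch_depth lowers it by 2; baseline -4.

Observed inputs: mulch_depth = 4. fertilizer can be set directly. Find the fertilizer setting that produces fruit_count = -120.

Intervening on fertilizer fixes its value directly, overriding its dependence on mulch_depth.
Substituting into the fruit_count equation gives fruit_count = -16*fertilizer - 40.
Solve -16*fertilizer - 40 = -120: fertilizer = (-120 + 40) / -16 = 5.

fertilizer = 5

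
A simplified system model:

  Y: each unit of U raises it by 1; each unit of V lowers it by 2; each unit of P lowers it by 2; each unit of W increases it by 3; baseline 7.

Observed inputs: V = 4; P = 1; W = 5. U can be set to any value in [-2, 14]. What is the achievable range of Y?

10 to 26

Substituting into the Y equation gives Y = U + 12.
Linear in U, so extremes are at the endpoints: U = -2 gives Y = 10; U = 14 gives Y = 26.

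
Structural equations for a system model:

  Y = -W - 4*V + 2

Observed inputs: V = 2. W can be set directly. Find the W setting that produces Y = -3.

W = -3

Substituting into the Y equation gives Y = -W - 6.
Solve -W - 6 = -3: W = (-3 + 6) / -1 = -3.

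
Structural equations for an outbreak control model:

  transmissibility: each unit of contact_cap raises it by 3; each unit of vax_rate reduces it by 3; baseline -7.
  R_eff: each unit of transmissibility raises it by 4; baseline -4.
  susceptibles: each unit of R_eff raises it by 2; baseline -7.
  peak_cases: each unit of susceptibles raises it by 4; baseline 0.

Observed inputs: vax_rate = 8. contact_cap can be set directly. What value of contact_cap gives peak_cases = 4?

Substituting into the transmissibility equation gives transmissibility = 3*contact_cap - 31.
Substituting into the R_eff equation gives R_eff = 12*contact_cap - 128.
susceptibles becomes 24*contact_cap - 263.
Substituting into the peak_cases equation gives peak_cases = 96*contact_cap - 1052.
Solve 96*contact_cap - 1052 = 4: contact_cap = (4 + 1052) / 96 = 11.

contact_cap = 11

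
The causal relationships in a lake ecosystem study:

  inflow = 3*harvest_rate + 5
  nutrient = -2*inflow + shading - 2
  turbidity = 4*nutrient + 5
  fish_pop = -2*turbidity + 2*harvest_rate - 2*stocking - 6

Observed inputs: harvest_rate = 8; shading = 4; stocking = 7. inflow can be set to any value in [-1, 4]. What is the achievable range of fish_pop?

-46 to 34

Intervening on inflow fixes its value directly, overriding its dependence on harvest_rate.
Substituting into the nutrient equation gives nutrient = -2*inflow + 2.
Substituting into the turbidity equation gives turbidity = -8*inflow + 13.
So fish_pop = 16*inflow - 30.
Linear in inflow, so extremes are at the endpoints: inflow = -1 gives fish_pop = -46; inflow = 4 gives fish_pop = 34.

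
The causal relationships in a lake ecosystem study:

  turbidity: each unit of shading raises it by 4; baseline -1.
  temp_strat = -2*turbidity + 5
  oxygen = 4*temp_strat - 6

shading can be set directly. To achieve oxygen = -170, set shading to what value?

shading = 6

Substituting into the temp_strat equation gives temp_strat = -8*shading + 7.
Substituting into the oxygen equation gives oxygen = -32*shading + 22.
Solve -32*shading + 22 = -170: shading = (-170 - 22) / -32 = 6.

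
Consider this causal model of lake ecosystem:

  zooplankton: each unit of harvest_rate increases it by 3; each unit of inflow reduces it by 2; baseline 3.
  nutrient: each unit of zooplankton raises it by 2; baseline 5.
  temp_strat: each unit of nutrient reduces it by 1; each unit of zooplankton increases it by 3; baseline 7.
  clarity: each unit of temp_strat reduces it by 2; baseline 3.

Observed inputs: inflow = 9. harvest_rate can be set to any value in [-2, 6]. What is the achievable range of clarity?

Substituting into the zooplankton equation gives zooplankton = 3*harvest_rate - 15.
Substituting into the nutrient equation gives nutrient = 6*harvest_rate - 25.
Substituting into the temp_strat equation gives temp_strat = 3*harvest_rate - 13.
clarity becomes -6*harvest_rate + 29.
Linear in harvest_rate, so extremes are at the endpoints: harvest_rate = -2 gives clarity = 41; harvest_rate = 6 gives clarity = -7.

-7 to 41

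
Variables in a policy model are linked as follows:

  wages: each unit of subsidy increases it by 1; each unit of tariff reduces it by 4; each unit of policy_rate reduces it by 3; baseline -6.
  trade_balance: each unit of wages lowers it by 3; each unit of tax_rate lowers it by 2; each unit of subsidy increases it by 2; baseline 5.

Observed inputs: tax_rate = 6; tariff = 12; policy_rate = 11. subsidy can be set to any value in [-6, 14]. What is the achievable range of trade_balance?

240 to 260

Substituting into the wages equation gives wages = subsidy - 87.
Substituting into the trade_balance equation gives trade_balance = -subsidy + 254.
Linear in subsidy, so extremes are at the endpoints: subsidy = -6 gives trade_balance = 260; subsidy = 14 gives trade_balance = 240.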